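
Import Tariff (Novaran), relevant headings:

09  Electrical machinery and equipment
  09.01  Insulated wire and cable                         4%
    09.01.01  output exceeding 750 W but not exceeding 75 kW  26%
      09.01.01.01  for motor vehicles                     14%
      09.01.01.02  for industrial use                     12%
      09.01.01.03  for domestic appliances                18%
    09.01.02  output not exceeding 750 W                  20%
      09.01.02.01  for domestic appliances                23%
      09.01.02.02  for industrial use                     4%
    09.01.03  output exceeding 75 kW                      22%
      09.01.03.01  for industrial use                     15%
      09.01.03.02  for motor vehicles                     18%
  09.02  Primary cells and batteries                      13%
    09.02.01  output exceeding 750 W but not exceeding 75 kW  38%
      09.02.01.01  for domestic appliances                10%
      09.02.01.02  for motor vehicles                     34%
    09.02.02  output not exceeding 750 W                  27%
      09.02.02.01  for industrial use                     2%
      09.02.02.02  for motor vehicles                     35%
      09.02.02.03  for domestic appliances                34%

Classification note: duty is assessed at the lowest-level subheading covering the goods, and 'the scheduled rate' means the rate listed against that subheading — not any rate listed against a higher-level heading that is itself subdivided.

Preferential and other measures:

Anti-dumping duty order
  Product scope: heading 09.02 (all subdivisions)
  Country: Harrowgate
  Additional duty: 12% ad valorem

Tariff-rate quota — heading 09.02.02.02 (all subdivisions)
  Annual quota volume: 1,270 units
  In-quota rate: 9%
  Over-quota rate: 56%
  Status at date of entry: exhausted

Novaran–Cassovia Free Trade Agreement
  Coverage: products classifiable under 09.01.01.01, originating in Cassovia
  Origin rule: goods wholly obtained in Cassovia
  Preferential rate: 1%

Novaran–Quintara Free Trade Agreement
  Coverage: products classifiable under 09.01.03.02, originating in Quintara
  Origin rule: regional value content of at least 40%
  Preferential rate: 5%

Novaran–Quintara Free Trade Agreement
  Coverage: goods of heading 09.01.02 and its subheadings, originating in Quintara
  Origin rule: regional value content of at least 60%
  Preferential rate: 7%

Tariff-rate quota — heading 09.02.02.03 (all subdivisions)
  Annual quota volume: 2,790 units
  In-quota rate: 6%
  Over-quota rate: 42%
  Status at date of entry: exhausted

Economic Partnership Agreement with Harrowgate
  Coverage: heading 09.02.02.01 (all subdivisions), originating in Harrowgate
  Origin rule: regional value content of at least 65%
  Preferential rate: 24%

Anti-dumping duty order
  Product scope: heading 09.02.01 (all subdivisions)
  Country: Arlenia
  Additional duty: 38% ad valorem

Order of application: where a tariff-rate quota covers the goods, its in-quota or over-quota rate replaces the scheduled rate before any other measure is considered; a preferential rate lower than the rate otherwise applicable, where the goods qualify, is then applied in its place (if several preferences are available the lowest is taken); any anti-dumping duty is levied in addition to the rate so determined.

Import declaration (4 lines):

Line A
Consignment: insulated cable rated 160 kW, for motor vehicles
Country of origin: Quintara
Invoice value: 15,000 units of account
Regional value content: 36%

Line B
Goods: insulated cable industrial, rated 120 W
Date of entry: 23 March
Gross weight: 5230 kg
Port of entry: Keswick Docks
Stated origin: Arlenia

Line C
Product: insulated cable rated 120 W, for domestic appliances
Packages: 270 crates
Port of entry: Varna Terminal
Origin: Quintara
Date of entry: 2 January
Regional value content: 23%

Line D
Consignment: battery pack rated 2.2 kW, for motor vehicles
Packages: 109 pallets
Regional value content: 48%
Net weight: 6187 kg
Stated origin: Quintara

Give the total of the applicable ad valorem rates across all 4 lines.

Line A: insulated cable → 09.01; rated 160 kW → 09.01.03; for motor vehicles → 09.01.03.02. Scheduled 18%. Quintara agreement on 09.01.03.02: RVC < 40%; Quintara agreement on 09.01.02: 09.01.03.02 not covered. → 18%.
Line B: insulated cable → 09.01; rated 120 W → 09.01.02; industrial → 09.01.02.02. Scheduled 4%. No special measure applies. → 4%.
Line C: insulated cable → 09.01; rated 120 W → 09.01.02; for domestic appliances → 09.01.02.01. Scheduled 23%. Quintara agreement on 09.01.03.02: 09.01.02.01 not covered; Quintara agreement on 09.01.02: RVC < 60%. → 23%.
Line D: battery pack → 09.02; rated 2.2 kW → 09.02.01; for motor vehicles → 09.02.01.02. Scheduled 34%. Quintara agreement on 09.01.03.02: 09.02.01.02 not covered; Quintara agreement on 09.01.02: 09.02.01.02 not covered. → 34%.
Sum: 18% + 4% + 23% + 34% = 79%.

79%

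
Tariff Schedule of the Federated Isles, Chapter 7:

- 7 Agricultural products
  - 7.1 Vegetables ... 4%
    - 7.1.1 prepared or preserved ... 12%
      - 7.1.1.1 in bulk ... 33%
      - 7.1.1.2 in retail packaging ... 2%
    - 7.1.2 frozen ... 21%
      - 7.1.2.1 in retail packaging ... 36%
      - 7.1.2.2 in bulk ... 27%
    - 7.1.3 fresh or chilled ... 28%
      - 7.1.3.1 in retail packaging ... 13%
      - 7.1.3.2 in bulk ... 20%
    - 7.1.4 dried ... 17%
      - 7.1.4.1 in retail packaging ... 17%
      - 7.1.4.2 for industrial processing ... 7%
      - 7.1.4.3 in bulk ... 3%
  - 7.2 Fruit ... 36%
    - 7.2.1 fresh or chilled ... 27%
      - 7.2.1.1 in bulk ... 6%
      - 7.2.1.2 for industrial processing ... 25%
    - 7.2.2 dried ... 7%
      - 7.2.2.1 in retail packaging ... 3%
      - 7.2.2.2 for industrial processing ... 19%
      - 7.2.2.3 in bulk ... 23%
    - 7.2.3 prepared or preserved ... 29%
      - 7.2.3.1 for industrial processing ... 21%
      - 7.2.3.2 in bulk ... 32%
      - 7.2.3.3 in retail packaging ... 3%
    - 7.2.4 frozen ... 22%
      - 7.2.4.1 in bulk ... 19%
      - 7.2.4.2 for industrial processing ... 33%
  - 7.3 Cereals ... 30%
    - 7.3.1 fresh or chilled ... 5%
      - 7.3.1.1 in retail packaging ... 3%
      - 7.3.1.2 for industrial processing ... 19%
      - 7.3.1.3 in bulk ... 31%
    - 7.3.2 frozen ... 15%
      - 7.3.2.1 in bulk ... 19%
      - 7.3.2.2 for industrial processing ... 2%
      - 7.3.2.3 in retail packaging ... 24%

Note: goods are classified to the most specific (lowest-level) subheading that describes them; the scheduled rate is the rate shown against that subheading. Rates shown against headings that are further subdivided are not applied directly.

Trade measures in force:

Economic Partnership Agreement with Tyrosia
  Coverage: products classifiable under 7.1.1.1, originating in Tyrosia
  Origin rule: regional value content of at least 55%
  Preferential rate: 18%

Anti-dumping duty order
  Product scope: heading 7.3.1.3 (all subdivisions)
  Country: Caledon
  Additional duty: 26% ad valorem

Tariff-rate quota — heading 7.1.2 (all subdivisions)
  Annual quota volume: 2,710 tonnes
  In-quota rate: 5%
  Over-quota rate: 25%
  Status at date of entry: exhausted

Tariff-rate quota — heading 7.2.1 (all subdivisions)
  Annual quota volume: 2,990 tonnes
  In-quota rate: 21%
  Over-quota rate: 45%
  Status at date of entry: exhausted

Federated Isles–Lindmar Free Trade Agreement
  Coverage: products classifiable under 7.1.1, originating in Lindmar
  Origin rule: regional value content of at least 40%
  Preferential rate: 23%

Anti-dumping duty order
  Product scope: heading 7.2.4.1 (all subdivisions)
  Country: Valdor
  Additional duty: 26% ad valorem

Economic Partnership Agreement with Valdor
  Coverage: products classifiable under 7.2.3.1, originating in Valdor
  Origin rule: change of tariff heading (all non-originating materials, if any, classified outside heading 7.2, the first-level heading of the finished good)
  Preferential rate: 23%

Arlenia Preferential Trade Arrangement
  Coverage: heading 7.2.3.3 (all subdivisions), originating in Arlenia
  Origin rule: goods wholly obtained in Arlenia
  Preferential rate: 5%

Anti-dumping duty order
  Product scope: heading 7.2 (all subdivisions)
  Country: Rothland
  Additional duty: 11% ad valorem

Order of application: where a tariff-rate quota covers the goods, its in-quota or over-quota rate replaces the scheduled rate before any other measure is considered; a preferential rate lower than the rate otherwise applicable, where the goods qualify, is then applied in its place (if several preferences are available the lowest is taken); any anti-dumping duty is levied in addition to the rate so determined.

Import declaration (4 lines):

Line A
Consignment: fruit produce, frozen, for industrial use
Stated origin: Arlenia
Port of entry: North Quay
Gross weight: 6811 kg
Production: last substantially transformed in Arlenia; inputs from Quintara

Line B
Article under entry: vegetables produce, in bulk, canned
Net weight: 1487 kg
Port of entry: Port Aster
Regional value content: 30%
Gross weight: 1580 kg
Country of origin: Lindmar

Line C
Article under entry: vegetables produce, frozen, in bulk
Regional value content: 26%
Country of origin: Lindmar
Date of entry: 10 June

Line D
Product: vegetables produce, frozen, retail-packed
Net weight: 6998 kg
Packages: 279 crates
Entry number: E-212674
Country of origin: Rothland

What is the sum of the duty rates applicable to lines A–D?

116%

Line A: fruit → 7.2; frozen → 7.2.4; for industrial use → 7.2.4.2. Scheduled 33%. Arlenia agreement on 7.2.3.3: 7.2.4.2 not covered. → 33%.
Line B: vegetables → 7.1; canned → 7.1.1; in bulk → 7.1.1.1. Scheduled 33%. Lindmar agreement on 7.1.1: RVC < 40%. → 33%.
Line C: vegetables → 7.1; frozen → 7.1.2; in bulk → 7.1.2.2. Scheduled 27%. quota on 7.1.2 exhausted → over-quota 25%; Lindmar agreement on 7.1.1: 7.1.2.2 not covered. → 25%.
Line D: vegetables → 7.1; frozen → 7.1.2; retail-packed → 7.1.2.1. Scheduled 36%. quota on 7.1.2 exhausted → over-quota 25%. → 25%.
Sum: 33% + 33% + 25% + 25% = 116%.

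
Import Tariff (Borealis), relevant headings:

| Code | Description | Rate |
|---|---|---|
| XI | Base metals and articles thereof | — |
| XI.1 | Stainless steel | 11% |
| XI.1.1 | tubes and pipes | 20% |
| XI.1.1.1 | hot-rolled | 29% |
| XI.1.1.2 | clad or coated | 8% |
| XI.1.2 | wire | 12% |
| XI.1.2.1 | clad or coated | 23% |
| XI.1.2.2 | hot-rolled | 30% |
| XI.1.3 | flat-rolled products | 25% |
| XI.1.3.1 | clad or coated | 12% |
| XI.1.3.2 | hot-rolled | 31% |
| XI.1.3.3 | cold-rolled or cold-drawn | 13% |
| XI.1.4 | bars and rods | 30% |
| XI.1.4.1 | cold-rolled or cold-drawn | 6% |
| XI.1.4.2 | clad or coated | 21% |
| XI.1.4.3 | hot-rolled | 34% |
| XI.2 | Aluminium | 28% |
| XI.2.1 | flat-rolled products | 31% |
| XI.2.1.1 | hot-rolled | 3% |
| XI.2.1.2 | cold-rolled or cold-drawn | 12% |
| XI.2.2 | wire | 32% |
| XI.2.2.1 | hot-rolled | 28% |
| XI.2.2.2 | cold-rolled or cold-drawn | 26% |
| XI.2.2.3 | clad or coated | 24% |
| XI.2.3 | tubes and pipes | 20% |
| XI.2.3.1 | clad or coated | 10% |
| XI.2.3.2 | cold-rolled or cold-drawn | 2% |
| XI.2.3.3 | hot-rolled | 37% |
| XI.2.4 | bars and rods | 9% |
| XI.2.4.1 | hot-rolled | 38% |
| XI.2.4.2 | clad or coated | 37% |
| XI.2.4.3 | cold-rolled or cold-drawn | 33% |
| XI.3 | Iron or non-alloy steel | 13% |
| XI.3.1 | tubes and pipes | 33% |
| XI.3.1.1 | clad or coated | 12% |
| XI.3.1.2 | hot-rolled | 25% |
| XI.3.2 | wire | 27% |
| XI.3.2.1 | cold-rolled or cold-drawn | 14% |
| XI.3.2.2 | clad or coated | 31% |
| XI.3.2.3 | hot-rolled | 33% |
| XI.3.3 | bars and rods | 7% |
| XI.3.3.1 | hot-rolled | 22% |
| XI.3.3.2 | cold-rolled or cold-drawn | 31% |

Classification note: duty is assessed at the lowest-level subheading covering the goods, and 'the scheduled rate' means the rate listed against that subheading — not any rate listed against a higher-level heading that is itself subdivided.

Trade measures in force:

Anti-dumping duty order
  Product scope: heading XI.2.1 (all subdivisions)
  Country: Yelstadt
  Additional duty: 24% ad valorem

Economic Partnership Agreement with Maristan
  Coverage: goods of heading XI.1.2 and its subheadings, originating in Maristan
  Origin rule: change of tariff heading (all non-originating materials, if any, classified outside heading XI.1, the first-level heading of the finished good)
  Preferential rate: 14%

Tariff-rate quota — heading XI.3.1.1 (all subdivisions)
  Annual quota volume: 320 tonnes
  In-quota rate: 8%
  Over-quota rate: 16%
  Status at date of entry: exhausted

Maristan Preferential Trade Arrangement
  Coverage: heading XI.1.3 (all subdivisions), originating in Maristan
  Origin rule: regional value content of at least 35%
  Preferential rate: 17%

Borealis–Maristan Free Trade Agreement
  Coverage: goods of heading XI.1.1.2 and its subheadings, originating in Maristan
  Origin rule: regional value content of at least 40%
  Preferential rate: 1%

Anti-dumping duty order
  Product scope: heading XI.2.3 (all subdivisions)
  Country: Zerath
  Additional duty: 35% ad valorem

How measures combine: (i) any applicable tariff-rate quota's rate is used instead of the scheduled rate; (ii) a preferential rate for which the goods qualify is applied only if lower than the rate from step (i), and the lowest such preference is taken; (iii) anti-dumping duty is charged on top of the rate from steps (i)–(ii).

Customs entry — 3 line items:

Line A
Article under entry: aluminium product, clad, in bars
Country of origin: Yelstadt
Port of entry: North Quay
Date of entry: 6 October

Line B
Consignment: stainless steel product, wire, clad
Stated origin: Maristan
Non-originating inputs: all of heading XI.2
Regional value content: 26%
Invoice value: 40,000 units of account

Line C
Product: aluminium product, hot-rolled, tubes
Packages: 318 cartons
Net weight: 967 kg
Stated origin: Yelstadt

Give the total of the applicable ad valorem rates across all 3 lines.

88%

Line A: aluminium → XI.2; in bars → XI.2.4; clad → XI.2.4.2. Scheduled 37%. No special measure applies. → 37%.
Line B: stainless steel → XI.1; wire → XI.1.2; clad → XI.1.2.1. Scheduled 23%. Maristan agreement on XI.1.2: CTH met → 14% available; Maristan agreement on XI.1.3: XI.1.2.1 not covered; Maristan agreement on XI.1.1.2: XI.1.2.1 not covered; preferential 14%. → 14%.
Line C: aluminium → XI.2; tubes → XI.2.3; hot-rolled → XI.2.3.3. Scheduled 37%. No special measure applies. → 37%.
Sum: 37% + 14% + 37% = 88%.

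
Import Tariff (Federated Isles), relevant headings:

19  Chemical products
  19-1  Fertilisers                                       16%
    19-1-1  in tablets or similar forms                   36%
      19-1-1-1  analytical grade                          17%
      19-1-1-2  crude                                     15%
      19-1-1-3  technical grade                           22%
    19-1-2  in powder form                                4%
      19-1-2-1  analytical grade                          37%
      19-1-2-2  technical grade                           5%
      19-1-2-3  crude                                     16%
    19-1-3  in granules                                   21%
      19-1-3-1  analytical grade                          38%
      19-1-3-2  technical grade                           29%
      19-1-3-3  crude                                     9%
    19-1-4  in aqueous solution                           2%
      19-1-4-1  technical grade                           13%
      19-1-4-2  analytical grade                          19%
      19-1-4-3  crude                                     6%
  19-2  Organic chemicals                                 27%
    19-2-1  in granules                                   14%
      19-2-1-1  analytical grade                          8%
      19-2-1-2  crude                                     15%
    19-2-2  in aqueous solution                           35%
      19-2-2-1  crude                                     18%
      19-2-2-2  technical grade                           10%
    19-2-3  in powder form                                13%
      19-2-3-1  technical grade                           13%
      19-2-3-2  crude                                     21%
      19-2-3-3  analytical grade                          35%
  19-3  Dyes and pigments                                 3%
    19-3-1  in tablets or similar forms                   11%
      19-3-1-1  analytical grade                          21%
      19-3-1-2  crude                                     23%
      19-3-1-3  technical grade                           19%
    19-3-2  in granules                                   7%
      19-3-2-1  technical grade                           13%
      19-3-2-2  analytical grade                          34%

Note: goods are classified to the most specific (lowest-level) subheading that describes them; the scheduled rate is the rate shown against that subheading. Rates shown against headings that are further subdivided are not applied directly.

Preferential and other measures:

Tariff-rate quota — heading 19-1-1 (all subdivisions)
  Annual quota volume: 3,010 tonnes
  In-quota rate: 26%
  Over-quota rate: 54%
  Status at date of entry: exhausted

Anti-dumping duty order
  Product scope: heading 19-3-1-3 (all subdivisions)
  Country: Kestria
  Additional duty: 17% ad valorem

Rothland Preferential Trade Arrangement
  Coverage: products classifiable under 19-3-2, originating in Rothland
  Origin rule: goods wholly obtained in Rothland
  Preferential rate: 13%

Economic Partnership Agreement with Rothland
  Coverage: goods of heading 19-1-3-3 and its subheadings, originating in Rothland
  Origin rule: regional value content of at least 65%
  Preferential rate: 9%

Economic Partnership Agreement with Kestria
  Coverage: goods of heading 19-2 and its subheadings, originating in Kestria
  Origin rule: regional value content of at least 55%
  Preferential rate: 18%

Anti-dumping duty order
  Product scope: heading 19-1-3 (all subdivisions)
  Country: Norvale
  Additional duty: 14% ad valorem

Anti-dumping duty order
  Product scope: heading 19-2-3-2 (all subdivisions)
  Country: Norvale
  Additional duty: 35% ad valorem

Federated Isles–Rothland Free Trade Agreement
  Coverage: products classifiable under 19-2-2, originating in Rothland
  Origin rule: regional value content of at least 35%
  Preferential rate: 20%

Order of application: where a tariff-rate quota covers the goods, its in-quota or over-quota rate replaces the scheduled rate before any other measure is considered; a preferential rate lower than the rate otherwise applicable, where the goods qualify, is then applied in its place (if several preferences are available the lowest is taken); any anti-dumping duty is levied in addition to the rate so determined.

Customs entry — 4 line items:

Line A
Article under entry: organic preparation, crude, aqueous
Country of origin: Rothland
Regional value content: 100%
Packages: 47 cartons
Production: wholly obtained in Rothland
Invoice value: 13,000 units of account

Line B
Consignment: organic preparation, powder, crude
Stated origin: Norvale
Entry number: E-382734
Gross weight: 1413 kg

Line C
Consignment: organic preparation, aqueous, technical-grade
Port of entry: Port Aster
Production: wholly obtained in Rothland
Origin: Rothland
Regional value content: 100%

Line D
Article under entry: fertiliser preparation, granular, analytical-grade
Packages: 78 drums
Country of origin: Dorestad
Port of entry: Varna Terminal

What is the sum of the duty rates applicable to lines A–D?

122%

Line A: organic → 19-2; aqueous → 19-2-2; crude → 19-2-2-1. Scheduled 18%. Rothland agreement on 19-3-2: 19-2-2-1 not covered; Rothland agreement on 19-1-3-3: 19-2-2-1 not covered; Rothland agreement on 19-2-2: RVC ≥ 35% → 20% available; preference 20% not lower than 18% → no reduction. → 18%.
Line B: organic → 19-2; powder → 19-2-3; crude → 19-2-3-2. Scheduled 21%. anti-dumping (Norvale, 19-2-3-2): +35%; total 21% + 35% = 56%. → 56%.
Line C: organic → 19-2; aqueous → 19-2-2; technical-grade → 19-2-2-2. Scheduled 10%. Rothland agreement on 19-3-2: 19-2-2-2 not covered; Rothland agreement on 19-1-3-3: 19-2-2-2 not covered; Rothland agreement on 19-2-2: RVC ≥ 35% → 20% available; preference 20% not lower than 10% → no reduction. → 10%.
Line D: fertiliser → 19-1; granular → 19-1-3; analytical-grade → 19-1-3-1. Scheduled 38%. No special measure applies. → 38%.
Sum: 18% + 56% + 10% + 38% = 122%.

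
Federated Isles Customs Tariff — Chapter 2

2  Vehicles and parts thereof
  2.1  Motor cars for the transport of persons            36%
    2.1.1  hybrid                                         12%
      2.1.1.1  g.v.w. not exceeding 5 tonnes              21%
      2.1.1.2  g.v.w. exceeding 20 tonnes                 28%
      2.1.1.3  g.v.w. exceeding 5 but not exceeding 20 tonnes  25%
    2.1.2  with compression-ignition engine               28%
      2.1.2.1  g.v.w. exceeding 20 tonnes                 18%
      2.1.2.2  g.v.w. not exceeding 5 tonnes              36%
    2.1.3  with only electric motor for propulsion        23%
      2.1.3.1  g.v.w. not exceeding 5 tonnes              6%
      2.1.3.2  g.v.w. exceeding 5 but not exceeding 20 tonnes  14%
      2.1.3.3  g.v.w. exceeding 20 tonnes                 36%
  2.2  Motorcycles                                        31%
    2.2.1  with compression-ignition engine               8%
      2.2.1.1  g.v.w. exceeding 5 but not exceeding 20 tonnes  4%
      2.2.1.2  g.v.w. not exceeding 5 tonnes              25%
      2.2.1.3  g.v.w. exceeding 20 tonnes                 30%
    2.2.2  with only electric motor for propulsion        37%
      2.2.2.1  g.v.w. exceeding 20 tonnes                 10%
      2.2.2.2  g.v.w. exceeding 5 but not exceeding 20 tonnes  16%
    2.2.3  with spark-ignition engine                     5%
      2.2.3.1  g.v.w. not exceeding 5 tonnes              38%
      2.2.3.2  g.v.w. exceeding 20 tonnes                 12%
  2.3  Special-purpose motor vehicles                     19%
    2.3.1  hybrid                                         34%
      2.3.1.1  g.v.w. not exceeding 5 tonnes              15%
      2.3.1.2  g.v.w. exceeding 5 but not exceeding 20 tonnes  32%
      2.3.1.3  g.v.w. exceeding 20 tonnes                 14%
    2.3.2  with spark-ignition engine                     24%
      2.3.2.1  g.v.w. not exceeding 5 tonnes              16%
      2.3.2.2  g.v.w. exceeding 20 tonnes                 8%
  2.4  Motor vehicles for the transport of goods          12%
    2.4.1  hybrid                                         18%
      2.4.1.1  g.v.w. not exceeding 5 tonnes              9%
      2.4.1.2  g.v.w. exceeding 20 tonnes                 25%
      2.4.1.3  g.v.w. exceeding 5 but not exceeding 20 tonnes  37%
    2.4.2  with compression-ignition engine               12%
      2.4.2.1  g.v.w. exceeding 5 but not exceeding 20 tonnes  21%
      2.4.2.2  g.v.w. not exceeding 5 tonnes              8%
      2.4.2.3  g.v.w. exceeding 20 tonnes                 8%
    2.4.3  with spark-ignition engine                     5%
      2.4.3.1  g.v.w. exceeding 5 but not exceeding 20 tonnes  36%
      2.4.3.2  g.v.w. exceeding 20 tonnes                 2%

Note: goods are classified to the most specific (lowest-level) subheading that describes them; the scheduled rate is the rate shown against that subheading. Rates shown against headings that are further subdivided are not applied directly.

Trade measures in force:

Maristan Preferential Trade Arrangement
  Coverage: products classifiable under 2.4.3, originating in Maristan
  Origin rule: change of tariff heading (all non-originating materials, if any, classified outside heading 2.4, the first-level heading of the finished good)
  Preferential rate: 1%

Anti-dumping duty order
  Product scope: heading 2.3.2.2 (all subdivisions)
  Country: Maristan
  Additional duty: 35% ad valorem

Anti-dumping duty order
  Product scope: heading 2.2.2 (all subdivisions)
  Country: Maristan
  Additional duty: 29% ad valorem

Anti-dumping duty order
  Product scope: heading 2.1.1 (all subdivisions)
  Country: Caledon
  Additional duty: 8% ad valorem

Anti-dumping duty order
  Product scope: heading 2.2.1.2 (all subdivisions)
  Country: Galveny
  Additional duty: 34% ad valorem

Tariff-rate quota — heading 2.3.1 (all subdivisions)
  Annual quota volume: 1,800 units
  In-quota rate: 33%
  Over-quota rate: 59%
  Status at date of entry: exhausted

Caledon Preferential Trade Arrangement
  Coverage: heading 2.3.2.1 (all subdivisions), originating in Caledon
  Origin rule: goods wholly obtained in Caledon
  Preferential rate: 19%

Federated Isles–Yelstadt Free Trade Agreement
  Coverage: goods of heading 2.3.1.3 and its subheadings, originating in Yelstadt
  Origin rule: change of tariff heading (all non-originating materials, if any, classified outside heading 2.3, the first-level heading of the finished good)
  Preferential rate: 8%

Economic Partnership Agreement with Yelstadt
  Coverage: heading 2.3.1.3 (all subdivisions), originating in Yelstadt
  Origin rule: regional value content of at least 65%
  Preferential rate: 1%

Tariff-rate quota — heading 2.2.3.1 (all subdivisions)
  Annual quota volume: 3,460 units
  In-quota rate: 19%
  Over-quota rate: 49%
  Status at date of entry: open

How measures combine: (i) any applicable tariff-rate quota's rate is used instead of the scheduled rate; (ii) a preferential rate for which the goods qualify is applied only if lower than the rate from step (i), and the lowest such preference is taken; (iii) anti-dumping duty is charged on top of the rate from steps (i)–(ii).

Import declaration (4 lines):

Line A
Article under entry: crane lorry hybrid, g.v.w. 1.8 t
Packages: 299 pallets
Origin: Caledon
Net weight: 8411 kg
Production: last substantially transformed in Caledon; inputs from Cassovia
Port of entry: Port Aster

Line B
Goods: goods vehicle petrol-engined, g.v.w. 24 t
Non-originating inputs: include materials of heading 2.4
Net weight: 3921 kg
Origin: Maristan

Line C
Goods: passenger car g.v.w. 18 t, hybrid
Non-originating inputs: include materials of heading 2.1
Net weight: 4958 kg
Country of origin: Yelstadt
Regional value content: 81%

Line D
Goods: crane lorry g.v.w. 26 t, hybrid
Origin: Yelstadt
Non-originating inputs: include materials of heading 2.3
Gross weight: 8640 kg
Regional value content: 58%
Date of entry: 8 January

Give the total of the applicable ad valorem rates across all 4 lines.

145%

Line A: crane lorry → 2.3; hybrid → 2.3.1; g.v.w. 1.8 t → 2.3.1.1. Scheduled 15%. quota on 2.3.1 exhausted → over-quota 59%; Caledon agreement on 2.3.2.1: 2.3.1.1 not covered. → 59%.
Line B: goods vehicle → 2.4; petrol-engined → 2.4.3; g.v.w. 24 t → 2.4.3.2. Scheduled 2%. Maristan agreement on 2.4.3: CTH not met. → 2%.
Line C: passenger car → 2.1; hybrid → 2.1.1; g.v.w. 18 t → 2.1.1.3. Scheduled 25%. Yelstadt agreement on 2.3.1.3: 2.1.1.3 not covered; Yelstadt agreement on 2.3.1.3: 2.1.1.3 not covered. → 25%.
Line D: crane lorry → 2.3; hybrid → 2.3.1; g.v.w. 26 t → 2.3.1.3. Scheduled 14%. quota on 2.3.1 exhausted → over-quota 59%; Yelstadt agreement on 2.3.1.3: CTH not met; Yelstadt agreement on 2.3.1.3: RVC < 65%. → 59%.
Sum: 59% + 2% + 25% + 59% = 145%.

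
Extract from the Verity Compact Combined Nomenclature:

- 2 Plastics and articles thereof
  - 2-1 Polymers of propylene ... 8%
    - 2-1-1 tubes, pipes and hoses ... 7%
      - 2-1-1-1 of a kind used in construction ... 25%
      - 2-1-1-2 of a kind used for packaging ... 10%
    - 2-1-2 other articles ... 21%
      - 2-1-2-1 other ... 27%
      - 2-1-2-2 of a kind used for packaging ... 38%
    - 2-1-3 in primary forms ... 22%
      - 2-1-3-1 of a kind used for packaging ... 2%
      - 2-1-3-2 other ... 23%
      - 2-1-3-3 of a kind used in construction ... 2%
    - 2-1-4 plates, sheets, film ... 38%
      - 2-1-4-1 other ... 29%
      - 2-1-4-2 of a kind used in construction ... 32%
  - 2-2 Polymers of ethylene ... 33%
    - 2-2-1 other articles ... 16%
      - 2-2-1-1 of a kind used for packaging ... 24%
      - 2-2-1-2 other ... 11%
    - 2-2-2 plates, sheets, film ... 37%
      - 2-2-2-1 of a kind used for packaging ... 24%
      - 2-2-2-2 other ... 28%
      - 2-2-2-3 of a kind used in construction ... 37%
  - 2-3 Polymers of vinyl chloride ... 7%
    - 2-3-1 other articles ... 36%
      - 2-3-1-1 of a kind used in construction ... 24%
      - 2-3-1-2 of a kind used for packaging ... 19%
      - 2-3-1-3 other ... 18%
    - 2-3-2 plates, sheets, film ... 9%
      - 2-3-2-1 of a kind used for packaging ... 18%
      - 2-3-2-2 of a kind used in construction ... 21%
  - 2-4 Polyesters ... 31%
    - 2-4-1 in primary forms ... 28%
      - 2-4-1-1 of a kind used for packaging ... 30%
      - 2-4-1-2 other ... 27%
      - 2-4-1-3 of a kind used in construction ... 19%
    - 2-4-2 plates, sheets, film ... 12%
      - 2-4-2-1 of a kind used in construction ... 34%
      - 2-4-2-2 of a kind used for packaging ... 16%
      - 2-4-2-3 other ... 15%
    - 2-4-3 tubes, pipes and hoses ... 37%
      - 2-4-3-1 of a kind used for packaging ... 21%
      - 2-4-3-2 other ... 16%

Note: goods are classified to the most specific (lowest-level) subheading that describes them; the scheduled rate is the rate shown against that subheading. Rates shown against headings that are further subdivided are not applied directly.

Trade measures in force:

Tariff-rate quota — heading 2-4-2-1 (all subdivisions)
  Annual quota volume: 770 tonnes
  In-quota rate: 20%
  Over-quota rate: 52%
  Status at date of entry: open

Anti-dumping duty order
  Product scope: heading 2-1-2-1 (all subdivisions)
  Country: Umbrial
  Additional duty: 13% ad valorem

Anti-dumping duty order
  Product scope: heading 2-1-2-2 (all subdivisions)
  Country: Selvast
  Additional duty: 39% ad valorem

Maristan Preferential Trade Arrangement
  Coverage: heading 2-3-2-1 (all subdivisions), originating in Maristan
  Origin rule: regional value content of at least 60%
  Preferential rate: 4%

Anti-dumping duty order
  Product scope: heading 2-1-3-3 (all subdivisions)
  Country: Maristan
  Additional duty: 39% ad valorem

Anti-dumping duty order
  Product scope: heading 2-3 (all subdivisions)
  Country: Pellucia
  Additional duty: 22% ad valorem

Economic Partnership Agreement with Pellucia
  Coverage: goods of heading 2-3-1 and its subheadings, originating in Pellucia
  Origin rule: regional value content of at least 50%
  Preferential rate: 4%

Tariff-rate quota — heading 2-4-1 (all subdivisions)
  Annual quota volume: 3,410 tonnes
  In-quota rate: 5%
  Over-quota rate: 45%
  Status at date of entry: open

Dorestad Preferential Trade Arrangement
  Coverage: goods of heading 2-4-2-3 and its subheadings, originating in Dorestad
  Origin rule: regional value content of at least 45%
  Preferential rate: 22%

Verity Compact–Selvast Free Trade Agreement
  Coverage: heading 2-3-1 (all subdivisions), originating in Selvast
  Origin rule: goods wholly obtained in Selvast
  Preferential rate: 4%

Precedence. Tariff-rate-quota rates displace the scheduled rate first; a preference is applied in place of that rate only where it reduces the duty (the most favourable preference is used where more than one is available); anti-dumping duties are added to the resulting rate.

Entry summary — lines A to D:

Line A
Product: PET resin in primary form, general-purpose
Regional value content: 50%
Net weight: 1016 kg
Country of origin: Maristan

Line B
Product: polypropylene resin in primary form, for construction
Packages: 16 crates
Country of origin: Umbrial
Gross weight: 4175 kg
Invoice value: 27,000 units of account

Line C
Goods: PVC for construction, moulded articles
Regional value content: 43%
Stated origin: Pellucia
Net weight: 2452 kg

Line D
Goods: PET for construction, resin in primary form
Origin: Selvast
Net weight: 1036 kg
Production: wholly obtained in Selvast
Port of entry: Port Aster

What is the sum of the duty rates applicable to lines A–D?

58%

Line A: PET → 2-4; resin in primary form → 2-4-1; general-purpose → 2-4-1-2. Scheduled 27%. quota on 2-4-1 open → in-quota 5%; Maristan agreement on 2-3-2-1: 2-4-1-2 not covered. → 5%.
Line B: polypropylene → 2-1; resin in primary form → 2-1-3; for construction → 2-1-3-3. Scheduled 2%. No special measure applies. → 2%.
Line C: PVC → 2-3; moulded articles → 2-3-1; for construction → 2-3-1-1. Scheduled 24%. Pellucia agreement on 2-3-1: RVC < 50%; anti-dumping (Pellucia, 2-3): +22%; total 24% + 22% = 46%. → 46%.
Line D: PET → 2-4; resin in primary form → 2-4-1; for construction → 2-4-1-3. Scheduled 19%. quota on 2-4-1 open → in-quota 5%; Selvast agreement on 2-3-1: 2-4-1-3 not covered. → 5%.
Sum: 5% + 2% + 46% + 5% = 58%.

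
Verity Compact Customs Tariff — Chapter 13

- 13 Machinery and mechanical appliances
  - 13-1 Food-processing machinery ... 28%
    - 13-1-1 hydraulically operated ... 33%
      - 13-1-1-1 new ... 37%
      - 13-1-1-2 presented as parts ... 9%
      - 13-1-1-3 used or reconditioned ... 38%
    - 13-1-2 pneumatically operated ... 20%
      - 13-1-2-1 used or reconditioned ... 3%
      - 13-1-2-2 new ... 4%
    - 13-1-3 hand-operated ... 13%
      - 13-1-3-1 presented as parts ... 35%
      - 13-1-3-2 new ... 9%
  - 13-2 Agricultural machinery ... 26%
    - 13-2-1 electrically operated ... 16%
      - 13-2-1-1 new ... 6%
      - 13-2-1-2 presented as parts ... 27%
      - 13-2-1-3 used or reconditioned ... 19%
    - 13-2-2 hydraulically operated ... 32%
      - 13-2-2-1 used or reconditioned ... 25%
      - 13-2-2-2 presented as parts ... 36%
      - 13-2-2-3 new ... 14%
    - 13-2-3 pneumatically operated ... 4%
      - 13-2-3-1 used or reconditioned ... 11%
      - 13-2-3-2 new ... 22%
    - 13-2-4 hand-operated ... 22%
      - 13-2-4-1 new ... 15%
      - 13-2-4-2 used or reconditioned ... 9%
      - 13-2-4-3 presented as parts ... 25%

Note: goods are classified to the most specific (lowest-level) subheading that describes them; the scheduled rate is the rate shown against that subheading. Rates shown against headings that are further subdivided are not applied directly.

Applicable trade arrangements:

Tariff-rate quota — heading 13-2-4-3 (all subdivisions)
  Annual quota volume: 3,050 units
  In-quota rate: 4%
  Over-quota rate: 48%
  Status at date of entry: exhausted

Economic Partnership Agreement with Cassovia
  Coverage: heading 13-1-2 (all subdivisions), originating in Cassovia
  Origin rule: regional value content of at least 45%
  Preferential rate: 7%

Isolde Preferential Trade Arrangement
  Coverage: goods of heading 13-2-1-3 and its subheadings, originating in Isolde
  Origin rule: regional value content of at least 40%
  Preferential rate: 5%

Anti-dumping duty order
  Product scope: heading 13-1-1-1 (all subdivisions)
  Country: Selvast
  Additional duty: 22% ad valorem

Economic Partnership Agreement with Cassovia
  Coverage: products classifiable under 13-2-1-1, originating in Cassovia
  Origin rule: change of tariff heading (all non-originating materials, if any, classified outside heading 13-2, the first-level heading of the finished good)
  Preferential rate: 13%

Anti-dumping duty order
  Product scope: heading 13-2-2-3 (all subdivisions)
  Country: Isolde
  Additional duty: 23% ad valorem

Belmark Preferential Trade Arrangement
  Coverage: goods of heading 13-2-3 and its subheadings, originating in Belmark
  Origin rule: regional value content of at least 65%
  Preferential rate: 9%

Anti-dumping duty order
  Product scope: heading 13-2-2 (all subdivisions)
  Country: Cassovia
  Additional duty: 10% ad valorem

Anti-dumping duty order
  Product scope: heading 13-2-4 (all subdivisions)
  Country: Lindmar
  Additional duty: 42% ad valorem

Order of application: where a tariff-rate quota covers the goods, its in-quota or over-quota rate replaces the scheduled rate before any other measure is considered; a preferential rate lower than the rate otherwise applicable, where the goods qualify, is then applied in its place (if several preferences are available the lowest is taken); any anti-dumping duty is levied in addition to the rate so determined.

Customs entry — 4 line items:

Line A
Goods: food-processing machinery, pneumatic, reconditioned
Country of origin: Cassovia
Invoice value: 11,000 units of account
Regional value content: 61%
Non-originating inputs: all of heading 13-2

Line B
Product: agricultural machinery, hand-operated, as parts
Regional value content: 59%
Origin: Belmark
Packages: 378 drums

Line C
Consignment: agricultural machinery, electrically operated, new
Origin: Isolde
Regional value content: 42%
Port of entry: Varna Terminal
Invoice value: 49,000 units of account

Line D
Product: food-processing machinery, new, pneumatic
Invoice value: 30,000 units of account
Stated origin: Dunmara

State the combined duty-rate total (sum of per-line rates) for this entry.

61%

Line A: food-processing → 13-1; pneumatic → 13-1-2; reconditioned → 13-1-2-1. Scheduled 3%. Cassovia agreement on 13-1-2: RVC ≥ 45% → 7% available; Cassovia agreement on 13-2-1-1: 13-1-2-1 not covered; preference 7% not lower than 3% → no reduction. → 3%.
Line B: agricultural → 13-2; hand-operated → 13-2-4; as parts → 13-2-4-3. Scheduled 25%. quota on 13-2-4-3 exhausted → over-quota 48%; Belmark agreement on 13-2-3: 13-2-4-3 not covered. → 48%.
Line C: agricultural → 13-2; electrically operated → 13-2-1; new → 13-2-1-1. Scheduled 6%. Isolde agreement on 13-2-1-3: 13-2-1-1 not covered. → 6%.
Line D: food-processing → 13-1; pneumatic → 13-1-2; new → 13-1-2-2. Scheduled 4%. No special measure applies. → 4%.
Sum: 3% + 48% + 6% + 4% = 61%.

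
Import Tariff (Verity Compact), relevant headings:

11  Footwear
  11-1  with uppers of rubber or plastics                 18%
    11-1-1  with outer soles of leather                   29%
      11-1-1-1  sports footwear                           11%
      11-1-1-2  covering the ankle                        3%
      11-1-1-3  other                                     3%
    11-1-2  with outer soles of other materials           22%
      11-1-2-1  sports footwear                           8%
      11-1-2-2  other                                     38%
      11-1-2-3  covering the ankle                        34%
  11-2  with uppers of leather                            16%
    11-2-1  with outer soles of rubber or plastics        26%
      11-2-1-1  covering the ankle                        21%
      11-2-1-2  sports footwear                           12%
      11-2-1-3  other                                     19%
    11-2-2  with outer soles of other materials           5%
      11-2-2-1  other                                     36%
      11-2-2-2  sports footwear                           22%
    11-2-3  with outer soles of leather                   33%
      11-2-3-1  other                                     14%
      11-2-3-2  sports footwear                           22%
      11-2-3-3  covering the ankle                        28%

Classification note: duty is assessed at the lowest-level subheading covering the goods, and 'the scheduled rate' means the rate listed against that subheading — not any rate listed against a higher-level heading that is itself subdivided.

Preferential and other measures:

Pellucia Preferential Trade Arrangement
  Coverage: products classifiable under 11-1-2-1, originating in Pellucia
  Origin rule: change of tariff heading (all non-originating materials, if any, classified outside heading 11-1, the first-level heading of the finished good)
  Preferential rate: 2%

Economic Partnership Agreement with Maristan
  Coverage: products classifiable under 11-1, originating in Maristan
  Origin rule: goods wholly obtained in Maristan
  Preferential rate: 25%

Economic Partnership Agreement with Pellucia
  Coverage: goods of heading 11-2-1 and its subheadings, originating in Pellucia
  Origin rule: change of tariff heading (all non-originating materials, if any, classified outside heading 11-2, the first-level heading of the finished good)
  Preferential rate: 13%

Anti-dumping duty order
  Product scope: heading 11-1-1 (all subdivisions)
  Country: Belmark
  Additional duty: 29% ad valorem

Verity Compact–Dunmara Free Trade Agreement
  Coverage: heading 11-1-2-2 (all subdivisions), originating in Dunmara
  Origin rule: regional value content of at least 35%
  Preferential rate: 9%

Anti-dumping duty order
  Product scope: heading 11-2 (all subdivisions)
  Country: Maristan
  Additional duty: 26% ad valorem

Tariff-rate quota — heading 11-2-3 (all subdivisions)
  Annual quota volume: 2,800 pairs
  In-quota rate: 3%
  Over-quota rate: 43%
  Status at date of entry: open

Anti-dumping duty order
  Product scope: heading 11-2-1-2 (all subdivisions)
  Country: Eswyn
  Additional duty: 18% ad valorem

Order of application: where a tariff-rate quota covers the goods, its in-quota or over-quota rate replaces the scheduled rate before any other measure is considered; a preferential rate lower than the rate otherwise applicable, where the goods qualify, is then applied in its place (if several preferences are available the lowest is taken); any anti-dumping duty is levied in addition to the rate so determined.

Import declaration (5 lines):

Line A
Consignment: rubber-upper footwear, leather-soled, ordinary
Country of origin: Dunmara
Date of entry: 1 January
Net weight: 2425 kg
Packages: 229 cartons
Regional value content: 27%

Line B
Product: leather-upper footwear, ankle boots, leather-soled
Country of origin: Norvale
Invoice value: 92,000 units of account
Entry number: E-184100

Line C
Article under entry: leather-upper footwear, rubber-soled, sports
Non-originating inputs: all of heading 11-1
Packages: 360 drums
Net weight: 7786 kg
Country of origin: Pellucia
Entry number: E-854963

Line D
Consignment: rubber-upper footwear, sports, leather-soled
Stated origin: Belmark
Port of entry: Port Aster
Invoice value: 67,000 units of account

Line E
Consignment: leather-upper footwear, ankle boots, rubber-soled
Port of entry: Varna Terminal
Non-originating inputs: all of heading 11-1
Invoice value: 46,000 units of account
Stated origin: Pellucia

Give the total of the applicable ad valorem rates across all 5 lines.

71%

Line A: rubber-upper → 11-1; leather-soled → 11-1-1; ordinary → 11-1-1-3. Scheduled 3%. Dunmara agreement on 11-1-2-2: 11-1-1-3 not covered. → 3%.
Line B: leather-upper → 11-2; leather-soled → 11-2-3; ankle boots → 11-2-3-3. Scheduled 28%. quota on 11-2-3 open → in-quota 3%. → 3%.
Line C: leather-upper → 11-2; rubber-soled → 11-2-1; sports → 11-2-1-2. Scheduled 12%. Pellucia agreement on 11-1-2-1: 11-2-1-2 not covered; Pellucia agreement on 11-2-1: CTH met → 13% available; preference 13% not lower than 12% → no reduction. → 12%.
Line D: rubber-upper → 11-1; leather-soled → 11-1-1; sports → 11-1-1-1. Scheduled 11%. anti-dumping (Belmark, 11-1-1): +29%; total 11% + 29% = 40%. → 40%.
Line E: leather-upper → 11-2; rubber-soled → 11-2-1; ankle boots → 11-2-1-1. Scheduled 21%. Pellucia agreement on 11-1-2-1: 11-2-1-1 not covered; Pellucia agreement on 11-2-1: CTH met → 13% available; preferential 13%. → 13%.
Sum: 3% + 3% + 12% + 40% + 13% = 71%.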